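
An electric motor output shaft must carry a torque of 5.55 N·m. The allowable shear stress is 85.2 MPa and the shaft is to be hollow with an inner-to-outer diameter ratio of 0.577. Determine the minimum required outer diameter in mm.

For a hollow shaft with d_i/d_o = 0.577: τ_max = 16T/(π d_o³ (1−k⁴)), so d_o = [16T/(π τ_allow (1−k⁴))]^(1/3) = [16·5.550/(π·8.52×10^7·0.8892)]^(1/3) = 0.007199 m.

7.20 mm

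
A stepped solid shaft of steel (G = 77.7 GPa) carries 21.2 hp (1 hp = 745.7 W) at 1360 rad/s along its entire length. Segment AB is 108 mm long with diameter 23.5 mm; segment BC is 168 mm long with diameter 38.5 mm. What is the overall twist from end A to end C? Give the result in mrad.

0.656 mrad

ω = 1360 rad/s, so T = P/ω = 21.2×745.7 / 1360 = 11.62 N·m.
J_AB = π(0.0235)⁴/32 = 2.99×10^-8 m⁴; J_BC = π(0.0385)⁴/32 = 2.16×10^-7 m⁴.
θ = (T/G)·Σ L_i/J_i = (11.62/77.7×10⁹)·(0.108/2.99×10^-8 + 0.168/2.16×10^-7) = 6.561×10^-4 rad.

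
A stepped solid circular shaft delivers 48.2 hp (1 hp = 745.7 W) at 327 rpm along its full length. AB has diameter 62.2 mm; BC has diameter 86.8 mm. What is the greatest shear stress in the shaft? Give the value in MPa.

22.2 MPa

ω = 2π·327/60 = 34.24 rad/s, so T = P/ω = 48.2×745.7 / 34.24 = 1050 N·m.
Under the same torque, τ_max = 16T/(πd³) is largest where d is smallest — segment AB (d = 62.2 mm).
τ_max = 16·1050/(π·(0.0622)³) = 2.221×10^7 Pa.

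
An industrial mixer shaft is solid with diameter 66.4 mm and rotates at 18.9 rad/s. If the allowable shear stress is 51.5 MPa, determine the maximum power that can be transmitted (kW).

56.0 kW

J = πd⁴/32 = π(0.0664)⁴/32 = 1.908×10^-6 m⁴.
T_max = τ_allow·J/r = 5.15×10^7 × 1.908×10^-6 / 0.0332 = 2960 N·m.
ω = 18.9 rad/s, so P_max = T_max·ω = 5.595×10^4 W.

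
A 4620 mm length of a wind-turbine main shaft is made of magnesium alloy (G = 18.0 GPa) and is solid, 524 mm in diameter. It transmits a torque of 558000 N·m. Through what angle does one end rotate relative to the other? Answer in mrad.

J = πd⁴/32 = π(0.524)⁴/32 = 7.402×10^-3 m⁴.
θ = T·L/(G·J) = 558000 × 4.62 / (18.0×10⁹ × 7.402×10^-3) = 0.01935 rad.

19.3 mrad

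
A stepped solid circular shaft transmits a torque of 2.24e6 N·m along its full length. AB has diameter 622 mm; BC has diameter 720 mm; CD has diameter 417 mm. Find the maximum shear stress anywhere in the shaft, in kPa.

157000 kPa

Under the same torque, τ_max = 16T/(πd³) is largest where d is smallest — segment CD (d = 417 mm).
τ_max = 16·2.240e6/(π·(0.417)³) = 1.573×10^8 Pa.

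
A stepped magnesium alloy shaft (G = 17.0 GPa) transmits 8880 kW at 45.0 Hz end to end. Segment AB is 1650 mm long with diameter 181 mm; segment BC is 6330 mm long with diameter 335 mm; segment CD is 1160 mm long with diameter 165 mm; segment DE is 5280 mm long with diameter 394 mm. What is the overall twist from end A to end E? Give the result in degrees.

4.12°

ω = 2π·45.0 = 282.7 rad/s, so T = P/ω = 8880×10³ / 282.7 = 31410 N·m.
J_AB = π(0.181)⁴/32 = 1.05×10^-4 m⁴; J_BC = π(0.335)⁴/32 = 1.24×10^-3 m⁴; J_CD = π(0.165)⁴/32 = 7.28×10^-5 m⁴; J_DE = π(0.394)⁴/32 = 2.37×10^-3 m⁴.
θ = (T/G)·Σ L_i/J_i = (31410/17.0×10⁹)·(1.65/1.05×10^-4 + 6.33/1.24×10^-3 + 1.16/7.28×10^-5 + 5.28/2.37×10^-3) = 0.07196 rad.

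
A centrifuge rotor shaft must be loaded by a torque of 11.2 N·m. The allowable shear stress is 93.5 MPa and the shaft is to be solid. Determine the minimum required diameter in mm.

8.48 mm

For a solid shaft τ_max = 16T/(πd³), so d = (16T/(π τ_allow))^(1/3) = (16·11.20/(π·9.35×10^7))^(1/3) = 0.008481 m.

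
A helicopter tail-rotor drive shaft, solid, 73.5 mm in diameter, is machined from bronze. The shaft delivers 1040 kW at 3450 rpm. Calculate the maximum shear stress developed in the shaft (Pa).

ω = 2π·3450/60 = 361.3 rad/s, so T = P/ω = 1040×10³ / 361.3 = 2879 N·m.
J = πd⁴/32 = π(0.0735)⁴/32 = 2.865×10^-6 m⁴.
τ_max = T·r/J = 2879 × 0.0367 / 2.865×10^-6 = 3.692×10^7 Pa.

3.69e7 Pa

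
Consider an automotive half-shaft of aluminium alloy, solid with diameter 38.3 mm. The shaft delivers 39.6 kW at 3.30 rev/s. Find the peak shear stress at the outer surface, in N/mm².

ω = 2π·3.30 = 20.73 rad/s, so T = P/ω = 39.6×10³ / 20.73 = 1910 N·m.
J = πd⁴/32 = π(0.0383)⁴/32 = 2.112×10^-7 m⁴.
τ_max = T·r/J = 1910 × 0.0191 / 2.112×10^-7 = 1.731×10^8 Pa.

173 N/mm²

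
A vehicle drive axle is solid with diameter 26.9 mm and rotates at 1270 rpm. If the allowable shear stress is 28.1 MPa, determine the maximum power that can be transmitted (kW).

J = πd⁴/32 = π(0.0269)⁴/32 = 5.141×10^-8 m⁴.
T_max = τ_allow·J/r = 2.81×10^7 × 5.141×10^-8 / 0.0135 = 107.4 N·m.
ω = 2π·1270/60 = 133.0 rad/s, so P_max = T_max·ω = 1.428×10^4 W.

14.3 kW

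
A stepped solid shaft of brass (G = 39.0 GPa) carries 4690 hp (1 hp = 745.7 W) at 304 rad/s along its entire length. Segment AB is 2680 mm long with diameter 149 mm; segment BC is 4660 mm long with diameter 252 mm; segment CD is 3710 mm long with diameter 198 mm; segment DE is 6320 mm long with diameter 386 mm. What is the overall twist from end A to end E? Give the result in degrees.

ω = 304 rad/s, so T = P/ω = 4690×745.7 / 304.0 = 11500 N·m.
J_AB = π(0.149)⁴/32 = 4.84×10^-5 m⁴; J_BC = π(0.252)⁴/32 = 3.96×10^-4 m⁴; J_CD = π(0.198)⁴/32 = 1.51×10^-4 m⁴; J_DE = π(0.386)⁴/32 = 2.18×10^-3 m⁴.
θ = (T/G)·Σ L_i/J_i = (11500/39.0×10⁹)·(2.68/4.84×10^-5 + 4.66/3.96×10^-4 + 3.71/1.51×10^-4 + 6.32/2.18×10^-3) = 0.02792 rad.

1.60°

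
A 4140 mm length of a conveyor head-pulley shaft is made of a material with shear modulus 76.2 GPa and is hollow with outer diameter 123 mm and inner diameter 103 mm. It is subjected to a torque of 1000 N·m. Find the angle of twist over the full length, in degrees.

J = π(d_o⁴ − d_i⁴)/32 = π(0.123⁴ − 0.103⁴)/32 = 1.142×10^-5 m⁴.
θ = T·L/(G·J) = 1000 × 4.14 / (76.2×10⁹ × 1.142×10^-5) = 4.757×10^-3 rad.

0.273°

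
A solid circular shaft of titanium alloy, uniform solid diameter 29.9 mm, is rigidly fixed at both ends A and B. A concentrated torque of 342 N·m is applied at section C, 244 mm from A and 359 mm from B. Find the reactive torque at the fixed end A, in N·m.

204 N·m

With uniform GJ and both ends fixed, compatibility θ_AC = θ_CB gives T_A·a = T_B·b, together with T_A + T_B = T₀.
T_A = T₀·b/(a+b) = 342.0·359/603.0 = 203.6 N·m; T_B = 138.4 N·m.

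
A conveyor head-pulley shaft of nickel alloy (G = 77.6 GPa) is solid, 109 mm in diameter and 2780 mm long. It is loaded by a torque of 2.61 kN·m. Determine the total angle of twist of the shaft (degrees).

J = πd⁴/32 = π(0.109)⁴/32 = 1.386×10^-5 m⁴.
θ = T·L/(G·J) = 2610 × 2.78 / (77.6×10⁹ × 1.386×10^-5) = 6.747×10^-3 rad.

0.387°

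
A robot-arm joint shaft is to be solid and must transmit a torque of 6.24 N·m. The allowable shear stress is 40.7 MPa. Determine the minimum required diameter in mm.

9.21 mm

For a solid shaft τ_max = 16T/(πd³), so d = (16T/(π τ_allow))^(1/3) = (16·6.240/(π·4.07×10^7))^(1/3) = 0.009208 m.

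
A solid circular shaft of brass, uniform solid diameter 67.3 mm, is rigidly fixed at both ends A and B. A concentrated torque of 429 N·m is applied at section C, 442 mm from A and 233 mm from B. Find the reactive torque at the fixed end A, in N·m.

148 N·m

With uniform GJ and both ends fixed, compatibility θ_AC = θ_CB gives T_A·a = T_B·b, together with T_A + T_B = T₀.
T_A = T₀·b/(a+b) = 429.0·233/675.0 = 148.1 N·m; T_B = 280.9 N·m.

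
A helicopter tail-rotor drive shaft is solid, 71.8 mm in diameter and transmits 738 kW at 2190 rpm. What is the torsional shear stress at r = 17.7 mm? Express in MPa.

ω = 2π·2190/60 = 229.3 rad/s, so T = P/ω = 738×10³ / 229.3 = 3218 N·m.
J = πd⁴/32 = π(0.0718)⁴/32 = 2.609×10^-6 m⁴.
Shear stress varies linearly with radius: τ = T·r/J = 3218 × 0.0177 / 2.609×10^-6 = 2.183×10^7 Pa.

21.8 MPa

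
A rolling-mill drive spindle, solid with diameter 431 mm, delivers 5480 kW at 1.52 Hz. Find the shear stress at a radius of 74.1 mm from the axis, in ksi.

1.82 ksi

ω = 2π·1.52 = 9.550 rad/s, so T = P/ω = 5480×10³ / 9.550 = 573800 N·m.
J = πd⁴/32 = π(0.431)⁴/32 = 3.388×10^-3 m⁴.
Shear stress varies linearly with radius: τ = T·r/J = 573800 × 0.0741 / 3.388×10^-3 = 1.255×10^7 Pa.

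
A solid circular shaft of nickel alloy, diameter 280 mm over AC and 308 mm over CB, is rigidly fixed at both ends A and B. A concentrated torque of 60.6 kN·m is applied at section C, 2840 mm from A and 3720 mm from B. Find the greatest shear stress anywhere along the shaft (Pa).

6.64e6 Pa

Compatibility: T_A·a/J_AC = T_B·b/J_CB with T_A + T_B = T₀.
J_AC = 6.03×10^-4 m⁴, J_CB = 8.83×10^-4 m⁴, so T_A = T₀·(J_AC/a)/((J_AC/a)+(J_CB/b)) = 28620 N·m, T_B = 31980 N·m.
τ in each portion: τ_AC = 6.64×10^6 Pa, τ_CB = 5.58×10^6 Pa; maximum is in AC.
τ_max = T_AC·r/J = 28620·0.140/6.03×10^-4 = 6.639×10^6 Pa.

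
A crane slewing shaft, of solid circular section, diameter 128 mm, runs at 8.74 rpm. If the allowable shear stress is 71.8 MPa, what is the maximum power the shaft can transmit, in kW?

J = πd⁴/32 = π(0.128)⁴/32 = 2.635×10^-5 m⁴.
T_max = τ_allow·J/r = 7.18×10^7 × 2.635×10^-5 / 0.0640 = 29570 N·m.
ω = 2π·8.74/60 = 0.9153 rad/s, so P_max = T_max·ω = 2.706×10^4 W.

27.1 kW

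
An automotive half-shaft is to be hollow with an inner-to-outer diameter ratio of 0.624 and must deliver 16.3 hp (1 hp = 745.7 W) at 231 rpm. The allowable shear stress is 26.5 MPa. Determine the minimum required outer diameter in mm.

ω = 2π·231/60 = 24.19 rad/s, so T = P/ω = 16.3×745.7 / 24.19 = 502.5 N·m.
For a hollow shaft with d_i/d_o = 0.624: τ_max = 16T/(π d_o³ (1−k⁴)), so d_o = [16T/(π τ_allow (1−k⁴))]^(1/3) = [16·502.5/(π·2.65×10^7·0.8484)]^(1/3) = 0.04846 m.

48.5 mm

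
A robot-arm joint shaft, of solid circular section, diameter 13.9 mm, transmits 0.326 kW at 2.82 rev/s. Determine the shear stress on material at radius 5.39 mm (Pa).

ω = 2π·2.82 = 17.72 rad/s, so T = P/ω = 0.326×10³ / 17.72 = 18.40 N·m.
J = πd⁴/32 = π(0.0139)⁴/32 = 3.665×10^-9 m⁴.
Shear stress varies linearly with radius: τ = T·r/J = 18.40 × 0.00539 / 3.665×10^-9 = 2.706×10^7 Pa.

2.71e7 Pa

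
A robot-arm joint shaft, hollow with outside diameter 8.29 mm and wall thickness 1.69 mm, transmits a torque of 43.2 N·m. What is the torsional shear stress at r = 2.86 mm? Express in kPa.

J = π(d_o⁴ − d_i⁴)/32 = π(0.00829⁴ − 0.00491⁴)/32 = 4.066×10^-10 m⁴.
Shear stress varies linearly with radius: τ = T·r/J = 43.20 × 0.00286 / 4.066×10^-10 = 3.039×10^8 Pa.

304000 kPa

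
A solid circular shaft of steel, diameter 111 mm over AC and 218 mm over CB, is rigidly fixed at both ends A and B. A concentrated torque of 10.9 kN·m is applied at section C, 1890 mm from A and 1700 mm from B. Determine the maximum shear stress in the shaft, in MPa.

Compatibility: T_A·a/J_AC = T_B·b/J_CB with T_A + T_B = T₀.
J_AC = 1.49×10^-5 m⁴, J_CB = 2.22×10^-4 m⁴, so T_A = T₀·(J_AC/a)/((J_AC/a)+(J_CB/b)) = 621.4 N·m, T_B = 10280 N·m.
τ in each portion: τ_AC = 2.31×10^6 Pa, τ_CB = 5.05×10^6 Pa; maximum is in CB.
τ_max = T_CB·r/J = 10280·0.109/2.22×10^-4 = 5.053×10^6 Pa.

5.05 MPa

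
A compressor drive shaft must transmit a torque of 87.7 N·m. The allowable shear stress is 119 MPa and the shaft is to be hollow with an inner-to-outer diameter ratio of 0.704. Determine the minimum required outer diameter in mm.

For a hollow shaft with d_i/d_o = 0.704: τ_max = 16T/(π d_o³ (1−k⁴)), so d_o = [16T/(π τ_allow (1−k⁴))]^(1/3) = [16·87.70/(π·1.19×10^8·0.7544)]^(1/3) = 0.01707 m.

17.1 mm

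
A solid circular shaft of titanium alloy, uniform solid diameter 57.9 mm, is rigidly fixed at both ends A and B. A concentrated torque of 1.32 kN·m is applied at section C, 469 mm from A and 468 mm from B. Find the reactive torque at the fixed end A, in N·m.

659 N·m

With uniform GJ and both ends fixed, compatibility θ_AC = θ_CB gives T_A·a = T_B·b, together with T_A + T_B = T₀.
T_A = T₀·b/(a+b) = 1320·468/937.0 = 659.3 N·m; T_B = 660.7 N·m.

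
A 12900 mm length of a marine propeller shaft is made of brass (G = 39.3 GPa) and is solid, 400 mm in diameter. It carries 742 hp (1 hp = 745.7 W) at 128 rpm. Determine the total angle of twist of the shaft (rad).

ω = 2π·128/60 = 13.40 rad/s, so T = P/ω = 742×745.7 / 13.40 = 41280 N·m.
J = πd⁴/32 = π(0.400)⁴/32 = 2.513×10^-3 m⁴.
θ = T·L/(G·J) = 41280 × 12.9 / (39.3×10⁹ × 2.513×10^-3) = 5.391×10^-3 rad.

0.00539 rad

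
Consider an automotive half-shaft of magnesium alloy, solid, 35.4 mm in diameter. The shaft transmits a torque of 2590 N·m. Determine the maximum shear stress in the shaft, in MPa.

J = πd⁴/32 = π(0.0354)⁴/32 = 1.542×10^-7 m⁴.
τ_max = T·r/J = 2590 × 0.0177 / 1.542×10^-7 = 2.973×10^8 Pa.

297 MPa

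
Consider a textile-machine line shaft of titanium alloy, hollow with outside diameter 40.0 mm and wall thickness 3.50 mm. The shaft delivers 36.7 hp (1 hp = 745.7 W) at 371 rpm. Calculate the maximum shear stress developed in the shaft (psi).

15100 psi

ω = 2π·371/60 = 38.85 rad/s, so T = P/ω = 36.7×745.7 / 38.85 = 704.4 N·m.
J = π(d_o⁴ − d_i⁴)/32 = π(0.0400⁴ − 0.0330⁴)/32 = 1.349×10^-7 m⁴.
τ_max = T·r/J = 704.4 × 0.0200 / 1.349×10^-7 = 1.044×10^8 Pa.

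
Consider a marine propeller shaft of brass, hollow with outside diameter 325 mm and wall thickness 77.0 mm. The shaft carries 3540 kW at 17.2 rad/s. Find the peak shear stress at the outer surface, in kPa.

33100 kPa

ω = 17.2 rad/s, so T = P/ω = 3540×10³ / 17.20 = 205800 N·m.
J = π(d_o⁴ − d_i⁴)/32 = π(0.325⁴ − 0.171⁴)/32 = 1.011×10^-3 m⁴.
τ_max = T·r/J = 205800 × 0.163 / 1.011×10^-3 = 3.307×10^7 Pa.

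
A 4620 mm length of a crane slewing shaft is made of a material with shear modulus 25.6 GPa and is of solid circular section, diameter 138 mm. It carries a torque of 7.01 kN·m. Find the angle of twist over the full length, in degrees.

J = πd⁴/32 = π(0.138)⁴/32 = 3.561×10^-5 m⁴.
θ = T·L/(G·J) = 7010 × 4.62 / (25.6×10⁹ × 3.561×10^-5) = 0.03553 rad.

2.04°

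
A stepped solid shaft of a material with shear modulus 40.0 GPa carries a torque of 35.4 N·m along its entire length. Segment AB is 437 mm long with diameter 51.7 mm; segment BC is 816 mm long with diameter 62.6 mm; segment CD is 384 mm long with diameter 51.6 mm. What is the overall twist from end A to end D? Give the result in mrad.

J_AB = π(0.0517)⁴/32 = 7.01×10^-7 m⁴; J_BC = π(0.0626)⁴/32 = 1.51×10^-6 m⁴; J_CD = π(0.0516)⁴/32 = 6.96×10^-7 m⁴.
θ = (T/G)·Σ L_i/J_i = (35.40/40.0×10⁹)·(0.437/7.01×10^-7 + 0.816/1.51×10^-6 + 0.384/6.96×10^-7) = 1.519×10^-3 rad.

1.52 mrad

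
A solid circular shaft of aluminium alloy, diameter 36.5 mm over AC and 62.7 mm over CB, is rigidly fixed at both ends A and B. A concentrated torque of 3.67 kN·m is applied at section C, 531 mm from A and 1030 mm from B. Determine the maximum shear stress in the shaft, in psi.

Compatibility: T_A·a/J_AC = T_B·b/J_CB with T_A + T_B = T₀.
J_AC = 1.74×10^-7 m⁴, J_CB = 1.52×10^-6 m⁴, so T_A = T₀·(J_AC/a)/((J_AC/a)+(J_CB/b)) = 668.6 N·m, T_B = 3001 N·m.
τ in each portion: τ_AC = 7.00×10^7 Pa, τ_CB = 6.20×10^7 Pa; maximum is in AC.
τ_max = T_AC·r/J = 668.6·0.0182/1.74×10^-7 = 7.003×10^7 Pa.

10200 psi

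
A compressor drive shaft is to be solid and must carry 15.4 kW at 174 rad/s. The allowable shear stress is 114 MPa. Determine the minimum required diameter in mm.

15.8 mm

ω = 174 rad/s, so T = P/ω = 15.4×10³ / 174.0 = 88.51 N·m.
For a solid shaft τ_max = 16T/(πd³), so d = (16T/(π τ_allow))^(1/3) = (16·88.51/(π·1.14×10^8))^(1/3) = 0.01581 m.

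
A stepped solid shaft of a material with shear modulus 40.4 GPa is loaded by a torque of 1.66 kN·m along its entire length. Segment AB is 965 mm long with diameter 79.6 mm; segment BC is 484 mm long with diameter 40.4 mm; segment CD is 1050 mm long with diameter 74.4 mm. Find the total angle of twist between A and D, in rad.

J_AB = π(0.0796)⁴/32 = 3.94×10^-6 m⁴; J_BC = π(0.0404)⁴/32 = 2.62×10^-7 m⁴; J_CD = π(0.0744)⁴/32 = 3.01×10^-6 m⁴.
θ = (T/G)·Σ L_i/J_i = (1660/40.4×10⁹)·(0.965/3.94×10^-6 + 0.484/2.62×10^-7 + 1.05/3.01×10^-6) = 0.1004 rad.

0.100 rad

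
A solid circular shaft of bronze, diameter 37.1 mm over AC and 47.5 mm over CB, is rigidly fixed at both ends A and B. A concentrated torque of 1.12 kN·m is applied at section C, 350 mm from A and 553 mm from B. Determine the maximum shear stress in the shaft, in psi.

Compatibility: T_A·a/J_AC = T_B·b/J_CB with T_A + T_B = T₀.
J_AC = 1.86×10^-7 m⁴, J_CB = 5.00×10^-7 m⁴, so T_A = T₀·(J_AC/a)/((J_AC/a)+(J_CB/b)) = 414.7 N·m, T_B = 705.3 N·m.
τ in each portion: τ_AC = 4.14×10^7 Pa, τ_CB = 3.35×10^7 Pa; maximum is in AC.
τ_max = T_AC·r/J = 414.7·0.0186/1.86×10^-7 = 4.136×10^7 Pa.

6000 psi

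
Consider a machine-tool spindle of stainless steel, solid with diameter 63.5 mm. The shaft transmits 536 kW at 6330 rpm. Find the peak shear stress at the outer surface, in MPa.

ω = 2π·6330/60 = 662.9 rad/s, so T = P/ω = 536×10³ / 662.9 = 808.6 N·m.
J = πd⁴/32 = π(0.0635)⁴/32 = 1.596×10^-6 m⁴.
τ_max = T·r/J = 808.6 × 0.0318 / 1.596×10^-6 = 1.608×10^7 Pa.

16.1 MPa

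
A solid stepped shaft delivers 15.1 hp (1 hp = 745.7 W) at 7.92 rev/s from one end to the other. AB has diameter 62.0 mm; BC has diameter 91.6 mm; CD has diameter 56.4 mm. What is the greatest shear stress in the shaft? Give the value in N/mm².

6.42 N/mm²

ω = 2π·7.92 = 49.76 rad/s, so T = P/ω = 15.1×745.7 / 49.76 = 226.3 N·m.
Under the same torque, τ_max = 16T/(πd³) is largest where d is smallest — segment CD (d = 56.4 mm).
τ_max = 16·226.3/(π·(0.0564)³) = 6.423×10^6 Pa.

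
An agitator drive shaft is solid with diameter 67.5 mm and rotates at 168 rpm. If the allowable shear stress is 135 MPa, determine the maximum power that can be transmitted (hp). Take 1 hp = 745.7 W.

J = πd⁴/32 = π(0.0675)⁴/32 = 2.038×10^-6 m⁴.
T_max = τ_allow·J/r = 1.35×10^8 × 2.038×10^-6 / 0.0338 = 8152 N·m.
ω = 2π·168/60 = 17.59 rad/s, so P_max = T_max·ω = 1.434×10^5 W.

192 hp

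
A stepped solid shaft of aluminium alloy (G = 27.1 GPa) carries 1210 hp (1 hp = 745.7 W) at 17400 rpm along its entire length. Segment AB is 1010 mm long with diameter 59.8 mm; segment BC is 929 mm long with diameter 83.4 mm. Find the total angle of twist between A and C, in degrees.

1.05°

ω = 2π·17400/60 = 1822 rad/s, so T = P/ω = 1210×745.7 / 1822 = 495.2 N·m.
J_AB = π(0.0598)⁴/32 = 1.26×10^-6 m⁴; J_BC = π(0.0834)⁴/32 = 4.75×10^-6 m⁴.
θ = (T/G)·Σ L_i/J_i = (495.2/27.1×10⁹)·(1.01/1.26×10^-6 + 0.929/4.75×10^-6) = 0.01827 rad.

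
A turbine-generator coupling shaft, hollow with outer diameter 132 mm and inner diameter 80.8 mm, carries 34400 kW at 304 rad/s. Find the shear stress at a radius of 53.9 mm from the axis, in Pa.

2.38e8 Pa

ω = 304 rad/s, so T = P/ω = 34400×10³ / 304.0 = 113200 N·m.
J = π(d_o⁴ − d_i⁴)/32 = π(0.132⁴ − 0.0808⁴)/32 = 2.562×10^-5 m⁴.
Shear stress varies linearly with radius: τ = T·r/J = 113200 × 0.0539 / 2.562×10^-5 = 2.381×10^8 Pa.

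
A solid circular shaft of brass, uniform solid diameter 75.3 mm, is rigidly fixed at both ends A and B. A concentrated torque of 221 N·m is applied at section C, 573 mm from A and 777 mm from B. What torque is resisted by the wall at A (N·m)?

With uniform GJ and both ends fixed, compatibility θ_AC = θ_CB gives T_A·a = T_B·b, together with T_A + T_B = T₀.
T_A = T₀·b/(a+b) = 221.0·777/1350 = 127.2 N·m; T_B = 93.80 N·m.

127 N·m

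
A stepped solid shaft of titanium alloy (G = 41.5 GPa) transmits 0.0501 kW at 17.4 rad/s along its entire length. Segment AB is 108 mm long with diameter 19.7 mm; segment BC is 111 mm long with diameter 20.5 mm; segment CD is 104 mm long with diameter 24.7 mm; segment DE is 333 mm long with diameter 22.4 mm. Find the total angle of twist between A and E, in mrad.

ω = 17.4 rad/s, so T = P/ω = 0.0501×10³ / 17.40 = 2.879 N·m.
J_AB = π(0.0197)⁴/32 = 1.48×10^-8 m⁴; J_BC = π(0.0205)⁴/32 = 1.73×10^-8 m⁴; J_CD = π(0.0247)⁴/32 = 3.65×10^-8 m⁴; J_DE = π(0.0224)⁴/32 = 2.47×10^-8 m⁴.
θ = (T/G)·Σ L_i/J_i = (2.879/41.5×10⁹)·(0.108/1.48×10^-8 + 0.111/1.73×10^-8 + 0.104/3.65×10^-8 + 0.333/2.47×10^-8) = 2.083×10^-3 rad.

2.08 mrad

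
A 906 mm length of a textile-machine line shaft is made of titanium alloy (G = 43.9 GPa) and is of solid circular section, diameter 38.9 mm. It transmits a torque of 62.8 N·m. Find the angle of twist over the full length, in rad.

0.00577 rad

J = πd⁴/32 = π(0.0389)⁴/32 = 2.248×10^-7 m⁴.
θ = T·L/(G·J) = 62.80 × 0.906 / (43.9×10⁹ × 2.248×10^-7) = 5.765×10^-3 rad.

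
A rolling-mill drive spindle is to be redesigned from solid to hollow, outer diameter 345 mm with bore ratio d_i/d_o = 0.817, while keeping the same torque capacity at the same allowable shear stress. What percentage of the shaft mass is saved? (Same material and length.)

50.7 %

Equal τ_max and T ⇒ the solid shaft needs d_s³ = d_o³(1−k⁴), so d_s = 345·(1−0.817⁴)^(1/3) = 283.4 mm.
Area ratio A_h/A_s = d_o²(1−k²)/d_s² = (1−k²)/(1−k⁴)^(2/3) = 0.4927.
Mass saving = 1 − 0.4927 = 50.7 %.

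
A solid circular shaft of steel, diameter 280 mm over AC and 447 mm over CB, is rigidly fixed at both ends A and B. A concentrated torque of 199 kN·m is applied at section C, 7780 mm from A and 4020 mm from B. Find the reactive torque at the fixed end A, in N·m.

14700 N·m

Compatibility: T_A·a/J_AC = T_B·b/J_CB with T_A + T_B = T₀.
J_AC = 6.03×10^-4 m⁴, J_CB = 3.92×10^-3 m⁴, so T_A = T₀·(J_AC/a)/((J_AC/a)+(J_CB/b)) = 14660 N·m, T_B = 184300 N·m.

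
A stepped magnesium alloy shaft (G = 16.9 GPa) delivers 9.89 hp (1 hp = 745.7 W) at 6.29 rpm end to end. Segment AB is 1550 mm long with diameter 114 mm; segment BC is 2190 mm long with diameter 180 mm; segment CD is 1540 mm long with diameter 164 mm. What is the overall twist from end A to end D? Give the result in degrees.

ω = 2π·6.29/60 = 0.6587 rad/s, so T = P/ω = 9.89×745.7 / 0.6587 = 11200 N·m.
J_AB = π(0.114)⁴/32 = 1.66×10^-5 m⁴; J_BC = π(0.180)⁴/32 = 1.03×10^-4 m⁴; J_CD = π(0.164)⁴/32 = 7.10×10^-5 m⁴.
θ = (T/G)·Σ L_i/J_i = (11200/16.9×10⁹)·(1.55/1.66×10^-5 + 2.19/1.03×10^-4 + 1.54/7.10×10^-5) = 0.09038 rad.

5.18°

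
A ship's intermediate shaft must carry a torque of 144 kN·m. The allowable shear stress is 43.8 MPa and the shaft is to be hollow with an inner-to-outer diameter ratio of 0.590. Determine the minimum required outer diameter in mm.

267 mm

For a hollow shaft with d_i/d_o = 0.590: τ_max = 16T/(π d_o³ (1−k⁴)), so d_o = [16T/(π τ_allow (1−k⁴))]^(1/3) = [16·144000/(π·4.38×10^7·0.8788)]^(1/3) = 0.2671 m.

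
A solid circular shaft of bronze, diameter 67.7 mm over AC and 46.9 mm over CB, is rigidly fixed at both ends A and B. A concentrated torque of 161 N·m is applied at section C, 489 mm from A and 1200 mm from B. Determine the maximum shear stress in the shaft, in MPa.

2.42 MPa

Compatibility: T_A·a/J_AC = T_B·b/J_CB with T_A + T_B = T₀.
J_AC = 2.06×10^-6 m⁴, J_CB = 4.75×10^-7 m⁴, so T_A = T₀·(J_AC/a)/((J_AC/a)+(J_CB/b)) = 147.2 N·m, T_B = 13.81 N·m.
τ in each portion: τ_AC = 2.42×10^6 Pa, τ_CB = 6.82×10^5 Pa; maximum is in AC.
τ_max = T_AC·r/J = 147.2·0.0338/2.06×10^-6 = 2.416×10^6 Pa.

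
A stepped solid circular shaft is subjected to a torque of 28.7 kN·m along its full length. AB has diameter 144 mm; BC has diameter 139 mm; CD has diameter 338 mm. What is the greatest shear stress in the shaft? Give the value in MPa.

Under the same torque, τ_max = 16T/(πd³) is largest where d is smallest — segment BC (d = 139 mm).
τ_max = 16·28700/(π·(0.139)³) = 5.443×10^7 Pa.

54.4 MPa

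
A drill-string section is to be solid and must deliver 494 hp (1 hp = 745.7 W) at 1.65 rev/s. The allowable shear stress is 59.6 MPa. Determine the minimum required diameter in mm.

ω = 2π·1.65 = 10.37 rad/s, so T = P/ω = 494×745.7 / 10.37 = 35530 N·m.
For a solid shaft τ_max = 16T/(πd³), so d = (16T/(π τ_allow))^(1/3) = (16·35530/(π·5.96×10^7))^(1/3) = 0.1448 m.

145 mm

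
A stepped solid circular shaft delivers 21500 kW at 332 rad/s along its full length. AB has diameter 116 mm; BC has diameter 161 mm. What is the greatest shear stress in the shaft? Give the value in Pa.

2.11e8 Pa

ω = 332 rad/s, so T = P/ω = 21500×10³ / 332.0 = 64760 N·m.
Under the same torque, τ_max = 16T/(πd³) is largest where d is smallest — segment AB (d = 116 mm).
τ_max = 16·64760/(π·(0.116)³) = 2.113×10^8 Pa.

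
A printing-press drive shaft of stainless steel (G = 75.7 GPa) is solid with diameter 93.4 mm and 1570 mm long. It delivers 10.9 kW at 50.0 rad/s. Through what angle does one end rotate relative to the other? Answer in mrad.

ω = 50.0 rad/s, so T = P/ω = 10.9×10³ / 50.00 = 218.0 N·m.
J = πd⁴/32 = π(0.0934)⁴/32 = 7.471×10^-6 m⁴.
θ = T·L/(G·J) = 218.0 × 1.57 / (75.7×10⁹ × 7.471×10^-6) = 6.052×10^-4 rad.

0.605 mrad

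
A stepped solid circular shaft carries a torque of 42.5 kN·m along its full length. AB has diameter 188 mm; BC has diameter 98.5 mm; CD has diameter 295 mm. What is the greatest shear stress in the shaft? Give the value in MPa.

Under the same torque, τ_max = 16T/(πd³) is largest where d is smallest — segment BC (d = 98.5 mm).
τ_max = 16·42500/(π·(0.0985)³) = 2.265×10^8 Pa.

226 MPa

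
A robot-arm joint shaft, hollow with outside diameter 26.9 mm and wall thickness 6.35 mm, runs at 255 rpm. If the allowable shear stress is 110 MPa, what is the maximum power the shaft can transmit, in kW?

10.4 kW

J = π(d_o⁴ − d_i⁴)/32 = π(0.0269⁴ − 0.0142⁴)/32 = 4.741×10^-8 m⁴.
T_max = τ_allow·J/r = 1.10×10^8 × 4.741×10^-8 / 0.0135 = 387.8 N·m.
ω = 2π·255/60 = 26.70 rad/s, so P_max = T_max·ω = 1.035×10^4 W.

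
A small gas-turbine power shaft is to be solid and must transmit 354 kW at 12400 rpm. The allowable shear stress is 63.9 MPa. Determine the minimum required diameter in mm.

27.9 mm

ω = 2π·12400/60 = 1299 rad/s, so T = P/ω = 354×10³ / 1299 = 272.6 N·m.
For a solid shaft τ_max = 16T/(πd³), so d = (16T/(π τ_allow))^(1/3) = (16·272.6/(π·6.39×10^7))^(1/3) = 0.02790 m.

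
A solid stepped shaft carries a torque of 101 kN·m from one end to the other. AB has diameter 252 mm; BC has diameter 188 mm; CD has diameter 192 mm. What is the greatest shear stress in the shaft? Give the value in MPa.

Under the same torque, τ_max = 16T/(πd³) is largest where d is smallest — segment BC (d = 188 mm).
τ_max = 16·101000/(π·(0.188)³) = 7.741×10^7 Pa.

77.4 MPa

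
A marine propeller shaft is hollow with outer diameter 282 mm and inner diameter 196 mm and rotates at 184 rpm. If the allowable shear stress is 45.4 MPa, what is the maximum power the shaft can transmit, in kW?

2950 kW

J = π(d_o⁴ − d_i⁴)/32 = π(0.282⁴ − 0.196⁴)/32 = 4.760×10^-4 m⁴.
T_max = τ_allow·J/r = 4.54×10^7 × 4.760×10^-4 / 0.141 = 153300 N·m.
ω = 2π·184/60 = 19.27 rad/s, so P_max = T_max·ω = 2.953×10^6 W.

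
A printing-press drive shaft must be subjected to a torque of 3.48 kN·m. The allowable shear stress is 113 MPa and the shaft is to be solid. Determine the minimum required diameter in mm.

53.9 mm

For a solid shaft τ_max = 16T/(πd³), so d = (16T/(π τ_allow))^(1/3) = (16·3480/(π·1.13×10^8))^(1/3) = 0.05393 m.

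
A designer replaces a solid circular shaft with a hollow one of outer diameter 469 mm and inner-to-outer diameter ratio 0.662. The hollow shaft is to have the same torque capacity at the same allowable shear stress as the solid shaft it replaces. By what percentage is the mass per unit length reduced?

Equal τ_max and T ⇒ the solid shaft needs d_s³ = d_o³(1−k⁴), so d_s = 469·(1−0.662⁴)^(1/3) = 436.8 mm.
Area ratio A_h/A_s = d_o²(1−k²)/d_s² = (1−k²)/(1−k⁴)^(2/3) = 0.6476.
Mass saving = 1 − 0.6476 = 35.2 %.

35.2 %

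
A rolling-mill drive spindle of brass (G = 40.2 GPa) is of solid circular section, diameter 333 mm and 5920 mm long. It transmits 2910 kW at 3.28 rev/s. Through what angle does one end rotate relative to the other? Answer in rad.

0.0172 rad

ω = 2π·3.28 = 20.61 rad/s, so T = P/ω = 2910×10³ / 20.61 = 141200 N·m.
J = πd⁴/32 = π(0.333)⁴/32 = 1.207×10^-3 m⁴.
θ = T·L/(G·J) = 141200 × 5.92 / (40.2×10⁹ × 1.207×10^-3) = 0.01722 rad.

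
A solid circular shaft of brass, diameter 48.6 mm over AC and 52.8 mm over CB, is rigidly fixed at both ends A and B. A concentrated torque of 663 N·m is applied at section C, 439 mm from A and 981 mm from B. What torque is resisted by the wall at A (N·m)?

408 N·m

Compatibility: T_A·a/J_AC = T_B·b/J_CB with T_A + T_B = T₀.
J_AC = 5.48×10^-7 m⁴, J_CB = 7.63×10^-7 m⁴, so T_A = T₀·(J_AC/a)/((J_AC/a)+(J_CB/b)) = 408.4 N·m, T_B = 254.6 N·m.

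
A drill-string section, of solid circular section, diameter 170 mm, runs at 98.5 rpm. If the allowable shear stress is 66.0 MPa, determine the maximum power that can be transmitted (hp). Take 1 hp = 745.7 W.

J = πd⁴/32 = π(0.170)⁴/32 = 8.200×10^-5 m⁴.
T_max = τ_allow·J/r = 6.60×10^7 × 8.200×10^-5 / 0.0850 = 63670 N·m.
ω = 2π·98.5/60 = 10.31 rad/s, so P_max = T_max·ω = 6.567×10^5 W.

881 hp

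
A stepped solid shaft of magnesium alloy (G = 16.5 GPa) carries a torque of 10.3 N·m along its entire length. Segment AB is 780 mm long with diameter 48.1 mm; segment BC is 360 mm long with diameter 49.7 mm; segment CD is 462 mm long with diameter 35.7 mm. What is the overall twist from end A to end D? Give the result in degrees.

J_AB = π(0.0481)⁴/32 = 5.26×10^-7 m⁴; J_BC = π(0.0497)⁴/32 = 5.99×10^-7 m⁴; J_CD = π(0.0357)⁴/32 = 1.59×10^-7 m⁴.
θ = (T/G)·Σ L_i/J_i = (10.30/16.5×10⁹)·(0.780/5.26×10^-7 + 0.360/5.99×10^-7 + 0.462/1.59×10^-7) = 3.110×10^-3 rad.

0.178°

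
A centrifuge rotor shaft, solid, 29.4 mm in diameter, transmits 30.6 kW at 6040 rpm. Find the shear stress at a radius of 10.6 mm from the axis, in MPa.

ω = 2π·6040/60 = 632.5 rad/s, so T = P/ω = 30.6×10³ / 632.5 = 48.38 N·m.
J = πd⁴/32 = π(0.0294)⁴/32 = 7.335×10^-8 m⁴.
Shear stress varies linearly with radius: τ = T·r/J = 48.38 × 0.0106 / 7.335×10^-8 = 6.992×10^6 Pa.

6.99 MPa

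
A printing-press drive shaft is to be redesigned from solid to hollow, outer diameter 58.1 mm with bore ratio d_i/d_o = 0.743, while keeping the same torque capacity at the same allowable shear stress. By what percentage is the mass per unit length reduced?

Equal τ_max and T ⇒ the solid shaft needs d_s³ = d_o³(1−k⁴), so d_s = 58.1·(1−0.743⁴)^(1/3) = 51.47 mm.
Area ratio A_h/A_s = d_o²(1−k²)/d_s² = (1−k²)/(1−k⁴)^(2/3) = 0.5708.
Mass saving = 1 − 0.5708 = 42.9 %.

42.9 %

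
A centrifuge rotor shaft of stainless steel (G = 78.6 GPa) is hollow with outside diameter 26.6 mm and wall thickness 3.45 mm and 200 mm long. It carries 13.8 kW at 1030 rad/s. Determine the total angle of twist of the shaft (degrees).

ω = 1030 rad/s, so T = P/ω = 13.8×10³ / 1030 = 13.40 N·m.
J = π(d_o⁴ − d_i⁴)/32 = π(0.0266⁴ − 0.0197⁴)/32 = 3.436×10^-8 m⁴.
θ = T·L/(G·J) = 13.40 × 0.200 / (78.6×10⁹ × 3.436×10^-8) = 9.921×10^-4 rad.

0.0568°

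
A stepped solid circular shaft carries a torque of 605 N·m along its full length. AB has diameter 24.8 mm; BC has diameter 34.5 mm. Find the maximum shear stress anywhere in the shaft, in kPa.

202000 kPa

Under the same torque, τ_max = 16T/(πd³) is largest where d is smallest — segment AB (d = 24.8 mm).
τ_max = 16·605.0/(π·(0.0248)³) = 2.020×10^8 Pa.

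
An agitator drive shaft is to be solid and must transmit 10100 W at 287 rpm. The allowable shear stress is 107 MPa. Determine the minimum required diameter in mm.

25.2 mm

ω = 2π·287/60 = 30.05 rad/s, so T = P/ω = 10100 / 30.05 = 336.1 N·m.
For a solid shaft τ_max = 16T/(πd³), so d = (16T/(π τ_allow))^(1/3) = (16·336.1/(π·1.07×10^8))^(1/3) = 0.02520 m.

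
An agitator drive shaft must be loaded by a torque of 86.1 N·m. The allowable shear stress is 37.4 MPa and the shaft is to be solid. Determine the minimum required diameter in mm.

22.7 mm

For a solid shaft τ_max = 16T/(πd³), so d = (16T/(π τ_allow))^(1/3) = (16·86.10/(π·3.74×10^7))^(1/3) = 0.02272 m.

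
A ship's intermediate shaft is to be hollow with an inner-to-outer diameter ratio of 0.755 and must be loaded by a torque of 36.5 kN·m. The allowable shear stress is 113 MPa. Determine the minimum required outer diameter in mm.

135 mm

For a hollow shaft with d_i/d_o = 0.755: τ_max = 16T/(π d_o³ (1−k⁴)), so d_o = [16T/(π τ_allow (1−k⁴))]^(1/3) = [16·36500/(π·1.13×10^8·0.6751)]^(1/3) = 0.1346 m.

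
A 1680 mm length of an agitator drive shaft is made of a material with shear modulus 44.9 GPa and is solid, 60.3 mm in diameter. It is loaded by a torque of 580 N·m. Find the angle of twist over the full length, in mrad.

16.7 mrad

J = πd⁴/32 = π(0.0603)⁴/32 = 1.298×10^-6 m⁴.
θ = T·L/(G·J) = 580.0 × 1.68 / (44.9×10⁹ × 1.298×10^-6) = 0.01672 rad.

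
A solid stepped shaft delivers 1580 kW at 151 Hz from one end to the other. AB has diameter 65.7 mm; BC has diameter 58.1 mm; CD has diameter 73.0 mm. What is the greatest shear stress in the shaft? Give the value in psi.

ω = 2π·151 = 948.8 rad/s, so T = P/ω = 1580×10³ / 948.8 = 1665 N·m.
Under the same torque, τ_max = 16T/(πd³) is largest where d is smallest — segment BC (d = 58.1 mm).
τ_max = 16·1665/(π·(0.0581)³) = 4.325×10^7 Pa.

6270 psi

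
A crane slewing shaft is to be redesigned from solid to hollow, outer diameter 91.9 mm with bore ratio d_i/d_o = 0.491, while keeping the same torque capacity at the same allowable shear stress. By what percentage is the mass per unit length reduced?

Equal τ_max and T ⇒ the solid shaft needs d_s³ = d_o³(1−k⁴), so d_s = 91.9·(1−0.491⁴)^(1/3) = 90.08 mm.
Area ratio A_h/A_s = d_o²(1−k²)/d_s² = (1−k²)/(1−k⁴)^(2/3) = 0.7898.
Mass saving = 1 − 0.7898 = 21.0 %.

21.0 %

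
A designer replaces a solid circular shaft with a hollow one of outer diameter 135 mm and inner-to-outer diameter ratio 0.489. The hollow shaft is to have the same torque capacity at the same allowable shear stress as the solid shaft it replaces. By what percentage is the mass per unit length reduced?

Equal τ_max and T ⇒ the solid shaft needs d_s³ = d_o³(1−k⁴), so d_s = 135·(1−0.489⁴)^(1/3) = 132.4 mm.
Area ratio A_h/A_s = d_o²(1−k²)/d_s² = (1−k²)/(1−k⁴)^(2/3) = 0.7913.
Mass saving = 1 − 0.7913 = 20.9 %.

20.9 %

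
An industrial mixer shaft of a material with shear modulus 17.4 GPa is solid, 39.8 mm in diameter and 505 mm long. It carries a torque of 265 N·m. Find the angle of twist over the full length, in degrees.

1.79°

J = πd⁴/32 = π(0.0398)⁴/32 = 2.463×10^-7 m⁴.
θ = T·L/(G·J) = 265.0 × 0.505 / (17.4×10⁹ × 2.463×10^-7) = 0.03122 rad.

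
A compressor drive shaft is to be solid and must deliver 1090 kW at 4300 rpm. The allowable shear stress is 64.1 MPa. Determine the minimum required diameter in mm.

57.7 mm

ω = 2π·4300/60 = 450.3 rad/s, so T = P/ω = 1090×10³ / 450.3 = 2421 N·m.
For a solid shaft τ_max = 16T/(πd³), so d = (16T/(π τ_allow))^(1/3) = (16·2421/(π·6.41×10^7))^(1/3) = 0.05772 m.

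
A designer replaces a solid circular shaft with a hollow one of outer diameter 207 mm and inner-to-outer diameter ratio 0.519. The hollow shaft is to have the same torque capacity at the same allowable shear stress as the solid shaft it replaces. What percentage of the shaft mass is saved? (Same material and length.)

Equal τ_max and T ⇒ the solid shaft needs d_s³ = d_o³(1−k⁴), so d_s = 207·(1−0.519⁴)^(1/3) = 201.9 mm.
Area ratio A_h/A_s = d_o²(1−k²)/d_s² = (1−k²)/(1−k⁴)^(2/3) = 0.7683.
Mass saving = 1 − 0.7683 = 23.2 %.

23.2 %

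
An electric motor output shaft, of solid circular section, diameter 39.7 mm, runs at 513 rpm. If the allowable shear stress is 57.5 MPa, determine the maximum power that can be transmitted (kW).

J = πd⁴/32 = π(0.0397)⁴/32 = 2.439×10^-7 m⁴.
T_max = τ_allow·J/r = 5.75×10^7 × 2.439×10^-7 / 0.0199 = 706.4 N·m.
ω = 2π·513/60 = 53.72 rad/s, so P_max = T_max·ω = 3.795×10^4 W.

38.0 kW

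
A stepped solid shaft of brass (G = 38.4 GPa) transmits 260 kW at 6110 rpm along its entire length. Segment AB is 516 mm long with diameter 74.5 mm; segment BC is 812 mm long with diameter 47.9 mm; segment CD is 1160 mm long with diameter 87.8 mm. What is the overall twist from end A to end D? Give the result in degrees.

ω = 2π·6110/60 = 639.8 rad/s, so T = P/ω = 260×10³ / 639.8 = 406.4 N·m.
J_AB = π(0.0745)⁴/32 = 3.02×10^-6 m⁴; J_BC = π(0.0479)⁴/32 = 5.17×10^-7 m⁴; J_CD = π(0.0878)⁴/32 = 5.83×10^-6 m⁴.
θ = (T/G)·Σ L_i/J_i = (406.4/38.4×10⁹)·(0.516/3.02×10^-6 + 0.812/5.17×10^-7 + 1.16/5.83×10^-6) = 0.02054 rad.

1.18°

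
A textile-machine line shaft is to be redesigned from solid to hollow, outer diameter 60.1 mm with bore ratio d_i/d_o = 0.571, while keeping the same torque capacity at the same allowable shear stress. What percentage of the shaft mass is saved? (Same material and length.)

27.4 %

Equal τ_max and T ⇒ the solid shaft needs d_s³ = d_o³(1−k⁴), so d_s = 60.1·(1−0.571⁴)^(1/3) = 57.89 mm.
Area ratio A_h/A_s = d_o²(1−k²)/d_s² = (1−k²)/(1−k⁴)^(2/3) = 0.7264.
Mass saving = 1 − 0.7264 = 27.4 %.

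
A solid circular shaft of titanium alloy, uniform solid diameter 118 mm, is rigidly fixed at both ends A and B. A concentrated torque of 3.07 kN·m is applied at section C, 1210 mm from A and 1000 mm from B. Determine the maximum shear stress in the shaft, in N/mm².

5.21 N/mm²

With uniform GJ and both ends fixed, compatibility θ_AC = θ_CB gives T_A·a = T_B·b, together with T_A + T_B = T₀.
T_A = T₀·b/(a+b) = 3070·1000/2210 = 1389 N·m; T_B = 1681 N·m.
τ in each portion: τ_AC = 4.31×10^6 Pa, τ_CB = 5.21×10^6 Pa; maximum is in CB.
τ_max = T_CB·r/J = 1681·0.0590/1.90×10^-5 = 5.210×10^6 Pa.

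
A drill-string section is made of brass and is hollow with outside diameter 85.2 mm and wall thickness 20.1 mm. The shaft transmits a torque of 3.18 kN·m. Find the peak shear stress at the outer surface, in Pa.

2.84e7 Pa

J = π(d_o⁴ − d_i⁴)/32 = π(0.0852⁴ − 0.0450⁴)/32 = 4.771×10^-6 m⁴.
τ_max = T·r/J = 3180 × 0.0426 / 4.771×10^-6 = 2.840×10^7 Pa.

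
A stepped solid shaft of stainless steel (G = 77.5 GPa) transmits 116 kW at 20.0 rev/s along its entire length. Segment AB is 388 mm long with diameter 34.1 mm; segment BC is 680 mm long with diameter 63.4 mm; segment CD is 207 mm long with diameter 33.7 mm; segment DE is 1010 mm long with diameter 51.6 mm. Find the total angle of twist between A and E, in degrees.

ω = 2π·20.0 = 125.7 rad/s, so T = P/ω = 116×10³ / 125.7 = 923.1 N·m.
J_AB = π(0.0341)⁴/32 = 1.33×10^-7 m⁴; J_BC = π(0.0634)⁴/32 = 1.59×10^-6 m⁴; J_CD = π(0.0337)⁴/32 = 1.27×10^-7 m⁴; J_DE = π(0.0516)⁴/32 = 6.96×10^-7 m⁴.
θ = (T/G)·Σ L_i/J_i = (923.1/77.5×10⁹)·(0.388/1.33×10^-7 + 0.680/1.59×10^-6 + 0.207/1.27×10^-7 + 1.01/6.96×10^-7) = 0.07668 rad.

4.39°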